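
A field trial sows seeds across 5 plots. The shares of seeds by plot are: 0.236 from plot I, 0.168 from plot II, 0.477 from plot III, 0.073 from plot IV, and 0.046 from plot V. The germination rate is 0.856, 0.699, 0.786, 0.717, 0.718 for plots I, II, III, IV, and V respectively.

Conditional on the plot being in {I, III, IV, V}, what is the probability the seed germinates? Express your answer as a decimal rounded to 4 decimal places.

0.7960

Let S = {I, III, IV, V}.
P(S) = 0.236 + 0.477 + 0.073 + 0.046 = 0.832.
P(G ∩ S) = 0.856·0.236 + 0.786·0.477 + 0.717·0.073 + 0.718·0.046 = 0.202016 + 0.374922 + 0.052341 + 0.033028 = 0.662307.
P(G | S) = 0.662307 / 0.832 = 0.796042…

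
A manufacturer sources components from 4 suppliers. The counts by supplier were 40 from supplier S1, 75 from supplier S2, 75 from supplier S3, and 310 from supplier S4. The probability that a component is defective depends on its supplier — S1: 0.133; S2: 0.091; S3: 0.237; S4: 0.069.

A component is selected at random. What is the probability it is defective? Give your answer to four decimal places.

0.1026

Total: 40 + 75 + 75 + 310 = 500.
P(S1) = 40/500 = 0.08. P(S2) = 75/500 = 0.15. P(S3) = 75/500 = 0.15. P(S4) = 310/500 = 0.62.
P(D) = P(D|S1)·P(S1) + P(D|S2)·P(S2) + P(D|S3)·P(S3) + P(D|S4)·P(S4)
      = 0.133·0.08 + 0.091·0.15 + 0.237·0.15 + 0.069·0.62
      = 0.01064 + 0.01365 + 0.03555 + 0.04278 = 0.10262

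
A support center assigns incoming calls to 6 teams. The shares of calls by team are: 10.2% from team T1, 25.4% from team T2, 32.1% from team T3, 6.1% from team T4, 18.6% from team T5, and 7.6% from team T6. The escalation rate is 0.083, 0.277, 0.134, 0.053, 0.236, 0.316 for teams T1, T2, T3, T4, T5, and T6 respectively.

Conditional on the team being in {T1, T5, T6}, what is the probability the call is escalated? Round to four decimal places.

P(E|S) ≈ 0.2098

Let S = {T1, T5, T6}.
P(S) = 0.102 + 0.186 + 0.076 = 0.364.
P(E ∩ S) = 0.083·0.102 + 0.236·0.186 + 0.316·0.076 = 0.008466 + 0.043896 + 0.024016 = 0.076378.
P(E | S) = 0.076378 / 0.364 = 0.209830…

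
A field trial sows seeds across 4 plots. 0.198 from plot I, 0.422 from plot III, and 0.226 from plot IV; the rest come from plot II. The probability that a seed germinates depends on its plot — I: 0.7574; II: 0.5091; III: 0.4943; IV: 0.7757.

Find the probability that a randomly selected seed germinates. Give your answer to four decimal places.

P(II) = 1 − (0.198 + 0.422 + 0.226) = 0.154.
P(G) = P(G|I)·P(I) + P(G|II)·P(II) + P(G|III)·P(III) + P(G|IV)·P(IV)
      = 0.7574·0.198 + 0.5091·0.154 + 0.4943·0.422 + 0.7757·0.226
      = 0.1499652 + 0.0784014 + 0.2085946 + 0.1753082 = 0.6122694

P(G) ≈ 0.6123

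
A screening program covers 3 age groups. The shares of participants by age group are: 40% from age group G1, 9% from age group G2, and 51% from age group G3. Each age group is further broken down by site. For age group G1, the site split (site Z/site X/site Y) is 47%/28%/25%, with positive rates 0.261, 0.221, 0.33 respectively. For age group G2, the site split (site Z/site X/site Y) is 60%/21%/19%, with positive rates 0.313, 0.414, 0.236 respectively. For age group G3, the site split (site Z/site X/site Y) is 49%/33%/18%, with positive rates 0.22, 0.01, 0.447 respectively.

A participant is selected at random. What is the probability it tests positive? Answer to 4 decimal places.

0.2333

P(T|G1) = 0.47·0.261 + 0.28·0.221 + 0.25·0.33 = 0.12267 + 0.06188 + 0.0825 = 0.26705
P(T|G2) = 0.6·0.313 + 0.21·0.414 + 0.19·0.236 = 0.1878 + 0.08694 + 0.04484 = 0.31958
P(T|G3) = 0.49·0.22 + 0.33·0.01 + 0.18·0.447 = 0.1078 + 0.0033 + 0.08046 = 0.19156
Then overall,
P(T) = 0.4·0.26705 + 0.09·0.31958 + 0.51·0.19156
      = 0.10682 + 0.0287622 + 0.0976956 = 0.2332778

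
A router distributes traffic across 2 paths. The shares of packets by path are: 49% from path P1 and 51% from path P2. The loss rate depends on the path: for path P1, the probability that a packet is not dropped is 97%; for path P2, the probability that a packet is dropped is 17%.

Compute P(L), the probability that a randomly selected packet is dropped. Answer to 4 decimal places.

P(L|P1) = 1 − 0.97 = 0.03.
P(L) = P(L|P1)·P(P1) + P(L|P2)·P(P2)
      = 0.03·0.49 + 0.17·0.51
      = 0.0147 + 0.0867 = 0.1014

0.1014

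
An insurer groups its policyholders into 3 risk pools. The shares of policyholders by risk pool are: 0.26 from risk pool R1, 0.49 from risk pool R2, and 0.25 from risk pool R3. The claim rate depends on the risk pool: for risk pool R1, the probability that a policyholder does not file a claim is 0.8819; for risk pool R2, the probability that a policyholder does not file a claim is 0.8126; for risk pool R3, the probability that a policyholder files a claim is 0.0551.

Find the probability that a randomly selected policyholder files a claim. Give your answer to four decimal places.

P(C|R1) = 1 − 0.8819 = 0.1181.
P(C|R2) = 1 − 0.8126 = 0.1874.
P(C) = P(C|R1)·P(R1) + P(C|R2)·P(R2) + P(C|R3)·P(R3)
      = 0.1181·0.26 + 0.1874·0.49 + 0.0551·0.25
      = 0.030706 + 0.091826 + 0.013775 = 0.136307

0.1363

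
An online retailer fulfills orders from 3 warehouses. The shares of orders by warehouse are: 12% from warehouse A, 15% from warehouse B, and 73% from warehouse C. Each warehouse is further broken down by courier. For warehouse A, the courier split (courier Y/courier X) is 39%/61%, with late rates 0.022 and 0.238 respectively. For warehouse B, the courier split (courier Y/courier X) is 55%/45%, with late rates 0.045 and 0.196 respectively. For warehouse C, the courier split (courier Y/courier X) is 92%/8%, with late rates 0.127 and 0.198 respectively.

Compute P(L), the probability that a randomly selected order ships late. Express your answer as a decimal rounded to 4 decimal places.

P(L|A) = 0.39·0.022 + 0.61·0.238 = 0.00858 + 0.14518 = 0.15376
P(L|B) = 0.55·0.045 + 0.45·0.196 = 0.02475 + 0.0882 = 0.11295
P(L|C) = 0.92·0.127 + 0.08·0.198 = 0.11684 + 0.01584 = 0.13268
By total probability over the outer partition,
P(L) = 0.12·0.15376 + 0.15·0.11295 + 0.73·0.13268
      = 0.0184512 + 0.0169425 + 0.0968564 = 0.1322501

P(L) ≈ 0.1323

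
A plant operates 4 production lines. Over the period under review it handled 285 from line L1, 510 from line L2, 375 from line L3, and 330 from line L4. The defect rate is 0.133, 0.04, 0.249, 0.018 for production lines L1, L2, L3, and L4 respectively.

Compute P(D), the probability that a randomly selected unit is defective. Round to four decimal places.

Total: 285 + 510 + 375 + 330 = 1500.
P(L1) = 285/1500 = 0.19. P(L2) = 510/1500 = 0.34. P(L3) = 375/1500 = 0.25. P(L4) = 330/1500 = 0.22.
Using total probability over the partition,
P(D) = P(D|L1)·P(L1) + P(D|L2)·P(L2) + P(D|L3)·P(L3) + P(D|L4)·P(L4)
      = 0.133·0.19 + 0.04·0.34 + 0.249·0.25 + 0.018·0.22
      = 0.02527 + 0.0136 + 0.06225 + 0.00396 = 0.10508

P(D) ≈ 0.1051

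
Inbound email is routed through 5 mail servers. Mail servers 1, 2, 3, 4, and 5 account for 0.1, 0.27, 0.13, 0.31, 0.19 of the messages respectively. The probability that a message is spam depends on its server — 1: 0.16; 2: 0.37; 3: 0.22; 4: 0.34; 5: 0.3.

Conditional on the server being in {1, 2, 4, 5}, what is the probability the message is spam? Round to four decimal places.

Let J = {1, 2, 4, 5}.
P(J) = 0.1 + 0.27 + 0.31 + 0.19 = 0.87.
P(S ∩ J) = 0.16·0.1 + 0.37·0.27 + 0.34·0.31 + 0.3·0.19 = 0.016 + 0.0999 + 0.1054 + 0.057 = 0.2783.
P(S | J) = 0.2783 / 0.87 = 0.319885…

0.3199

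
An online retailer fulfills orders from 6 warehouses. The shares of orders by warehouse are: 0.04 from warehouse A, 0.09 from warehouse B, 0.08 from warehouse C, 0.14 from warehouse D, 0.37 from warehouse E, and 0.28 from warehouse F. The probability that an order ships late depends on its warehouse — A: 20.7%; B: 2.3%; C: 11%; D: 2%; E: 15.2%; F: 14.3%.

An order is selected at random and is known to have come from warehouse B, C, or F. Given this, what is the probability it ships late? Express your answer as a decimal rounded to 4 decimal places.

0.1131

Let S = {B, C, F}.
P(S) = 0.09 + 0.08 + 0.28 = 0.45.
P(L ∩ S) = 0.023·0.09 + 0.11·0.08 + 0.143·0.28 = 0.00207 + 0.0088 + 0.04004 = 0.05091.
P(L | S) = 0.05091 / 0.45 = 0.113133…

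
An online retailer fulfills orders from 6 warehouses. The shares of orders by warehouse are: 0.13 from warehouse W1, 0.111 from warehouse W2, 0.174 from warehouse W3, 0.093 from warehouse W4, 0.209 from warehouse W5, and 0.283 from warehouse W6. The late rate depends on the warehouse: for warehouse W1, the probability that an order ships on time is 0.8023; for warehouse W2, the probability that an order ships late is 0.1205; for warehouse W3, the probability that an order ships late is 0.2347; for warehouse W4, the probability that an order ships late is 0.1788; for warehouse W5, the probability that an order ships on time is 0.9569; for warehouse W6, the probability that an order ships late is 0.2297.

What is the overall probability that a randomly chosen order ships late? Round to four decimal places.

P(L|W1) = 1 − 0.8023 = 0.1977.
P(L|W5) = 1 − 0.9569 = 0.0431.
P(L) = P(L|W1)·P(W1) + P(L|W2)·P(W2) + P(L|W3)·P(W3) + P(L|W4)·P(W4) + P(L|W5)·P(W5) + P(L|W6)·P(W6)
      = 0.1977·0.13 + 0.1205·0.111 + 0.2347·0.174 + 0.1788·0.093 + 0.0431·0.209 + 0.2297·0.283
      = 0.025701 + 0.0133755 + 0.0408378 + 0.0166284 + 0.0090079 + 0.0650051 = 0.1705557

P(L) ≈ 0.1706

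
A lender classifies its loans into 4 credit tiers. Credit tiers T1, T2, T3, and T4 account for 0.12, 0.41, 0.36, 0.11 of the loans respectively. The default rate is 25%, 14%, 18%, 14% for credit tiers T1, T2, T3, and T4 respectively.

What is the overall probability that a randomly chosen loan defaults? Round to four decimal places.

Summing over the partition,
P(D) = P(D|T1)·P(T1) + P(D|T2)·P(T2) + P(D|T3)·P(T3) + P(D|T4)·P(T4)
      = 0.25·0.12 + 0.14·0.41 + 0.18·0.36 + 0.14·0.11
      = 0.03 + 0.0574 + 0.0648 + 0.0154 = 0.1676

0.1676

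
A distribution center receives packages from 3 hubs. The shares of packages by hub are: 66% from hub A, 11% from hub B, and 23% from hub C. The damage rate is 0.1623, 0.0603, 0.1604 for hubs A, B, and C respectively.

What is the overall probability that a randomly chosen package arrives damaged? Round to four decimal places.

0.1506

Using total probability over the partition,
P(D) = P(D|A)·P(A) + P(D|B)·P(B) + P(D|C)·P(C)
      = 0.1623·0.66 + 0.0603·0.11 + 0.1604·0.23
      = 0.107118 + 0.006633 + 0.036892 = 0.150643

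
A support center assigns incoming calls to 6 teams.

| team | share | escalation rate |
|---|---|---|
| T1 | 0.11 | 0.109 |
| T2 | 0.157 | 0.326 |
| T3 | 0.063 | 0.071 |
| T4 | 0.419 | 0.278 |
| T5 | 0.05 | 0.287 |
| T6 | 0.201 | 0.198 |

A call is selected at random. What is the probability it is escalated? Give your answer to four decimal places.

By the law of total probability,
P(E) = P(E|T1)·P(T1) + P(E|T2)·P(T2) + P(E|T3)·P(T3) + P(E|T4)·P(T4) + P(E|T5)·P(T5) + P(E|T6)·P(T6)
      = 0.109·0.11 + 0.326·0.157 + 0.071·0.063 + 0.278·0.419 + 0.287·0.05 + 0.198·0.201
      = 0.01199 + 0.051182 + 0.004473 + 0.116482 + 0.01435 + 0.039798 = 0.238275

P(E) ≈ 0.2383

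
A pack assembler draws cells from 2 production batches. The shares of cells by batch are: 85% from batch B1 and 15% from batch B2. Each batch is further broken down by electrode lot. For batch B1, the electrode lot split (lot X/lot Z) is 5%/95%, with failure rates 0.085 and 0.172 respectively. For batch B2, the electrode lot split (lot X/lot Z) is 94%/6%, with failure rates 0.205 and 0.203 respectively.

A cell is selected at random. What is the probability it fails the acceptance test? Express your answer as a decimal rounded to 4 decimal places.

0.1732

P(F|B1) = 0.05·0.085 + 0.95·0.172 = 0.00425 + 0.1634 = 0.16765
P(F|B2) = 0.94·0.205 + 0.06·0.203 = 0.1927 + 0.01218 = 0.20488
By total probability over the outer partition,
P(F) = 0.85·0.16765 + 0.15·0.20488
      = 0.1425025 + 0.030732 = 0.1732345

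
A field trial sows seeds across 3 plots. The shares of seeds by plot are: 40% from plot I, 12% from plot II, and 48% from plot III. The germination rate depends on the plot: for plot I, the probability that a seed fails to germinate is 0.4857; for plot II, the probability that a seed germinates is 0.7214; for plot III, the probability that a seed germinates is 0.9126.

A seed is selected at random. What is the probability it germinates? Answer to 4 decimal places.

0.7303

P(G|I) = 1 − 0.4857 = 0.5143.
P(G) = P(G|I)·P(I) + P(G|II)·P(II) + P(G|III)·P(III)
      = 0.5143·0.4 + 0.7214·0.12 + 0.9126·0.48
      = 0.20572 + 0.086568 + 0.438048 = 0.730336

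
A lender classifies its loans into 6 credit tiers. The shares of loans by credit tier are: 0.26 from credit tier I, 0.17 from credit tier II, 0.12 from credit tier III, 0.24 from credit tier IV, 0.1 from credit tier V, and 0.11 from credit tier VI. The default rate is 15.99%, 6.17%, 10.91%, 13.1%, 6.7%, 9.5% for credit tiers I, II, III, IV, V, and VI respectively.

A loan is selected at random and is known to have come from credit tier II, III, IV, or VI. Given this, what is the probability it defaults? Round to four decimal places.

0.1023

Let S = {II, III, IV, VI}.
P(S) = 0.17 + 0.12 + 0.24 + 0.11 = 0.64.
P(D ∩ S) = 0.0617·0.17 + 0.1091·0.12 + 0.131·0.24 + 0.095·0.11 = 0.010489 + 0.013092 + 0.03144 + 0.01045 = 0.065471.
P(D | S) = 0.065471 / 0.64 = 0.102298…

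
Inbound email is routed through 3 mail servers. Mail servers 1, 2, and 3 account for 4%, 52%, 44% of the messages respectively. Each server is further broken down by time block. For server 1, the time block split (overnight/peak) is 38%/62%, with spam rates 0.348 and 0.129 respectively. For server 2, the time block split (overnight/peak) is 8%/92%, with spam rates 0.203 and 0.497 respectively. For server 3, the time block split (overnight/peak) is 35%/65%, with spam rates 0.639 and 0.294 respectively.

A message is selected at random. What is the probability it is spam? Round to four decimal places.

P(S) ≈ 0.4372

P(S|1) = 0.38·0.348 + 0.62·0.129 = 0.13224 + 0.07998 = 0.21222
P(S|2) = 0.08·0.203 + 0.92·0.497 = 0.01624 + 0.45724 = 0.47348
P(S|3) = 0.35·0.639 + 0.65·0.294 = 0.22365 + 0.1911 = 0.41475
By total probability over the outer partition,
P(S) = 0.04·0.21222 + 0.52·0.47348 + 0.44·0.41475
      = 0.0084888 + 0.2462096 + 0.18249 = 0.4371884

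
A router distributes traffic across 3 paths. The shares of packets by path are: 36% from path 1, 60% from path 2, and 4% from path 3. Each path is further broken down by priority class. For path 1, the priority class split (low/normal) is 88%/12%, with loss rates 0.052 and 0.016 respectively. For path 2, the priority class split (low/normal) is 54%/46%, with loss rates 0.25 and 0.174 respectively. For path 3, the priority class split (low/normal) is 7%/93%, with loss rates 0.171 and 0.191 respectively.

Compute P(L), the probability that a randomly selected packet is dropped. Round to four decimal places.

P(L|1) = 0.88·0.052 + 0.12·0.016 = 0.04576 + 0.00192 = 0.04768
P(L|2) = 0.54·0.25 + 0.46·0.174 = 0.135 + 0.08004 = 0.21504
P(L|3) = 0.07·0.171 + 0.93·0.191 = 0.01197 + 0.17763 = 0.1896
By total probability over the outer partition,
P(L) = 0.36·0.04768 + 0.6·0.21504 + 0.04·0.1896
      = 0.0171648 + 0.129024 + 0.007584 = 0.1537728

P(L) ≈ 0.1538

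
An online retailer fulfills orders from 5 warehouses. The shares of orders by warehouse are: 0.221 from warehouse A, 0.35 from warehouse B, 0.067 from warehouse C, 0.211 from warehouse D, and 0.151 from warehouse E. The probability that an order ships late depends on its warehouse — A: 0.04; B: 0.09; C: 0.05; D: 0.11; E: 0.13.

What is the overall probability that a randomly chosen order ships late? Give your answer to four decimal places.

By the law of total probability,
P(L) = P(L|A)·P(A) + P(L|B)·P(B) + P(L|C)·P(C) + P(L|D)·P(D) + P(L|E)·P(E)
      = 0.04·0.221 + 0.09·0.35 + 0.05·0.067 + 0.11·0.211 + 0.13·0.151
      = 0.00884 + 0.0315 + 0.00335 + 0.02321 + 0.01963 = 0.08653

P(L) ≈ 0.0865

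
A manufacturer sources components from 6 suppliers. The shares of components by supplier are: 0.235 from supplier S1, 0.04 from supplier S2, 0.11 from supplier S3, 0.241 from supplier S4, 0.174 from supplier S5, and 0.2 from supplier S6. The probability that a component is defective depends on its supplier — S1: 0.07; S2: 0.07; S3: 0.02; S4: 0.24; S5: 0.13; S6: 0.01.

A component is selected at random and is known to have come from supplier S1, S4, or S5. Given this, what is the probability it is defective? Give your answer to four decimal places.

Let S = {S1, S4, S5}.
P(S) = 0.235 + 0.241 + 0.174 = 0.65.
P(D ∩ S) = 0.07·0.235 + 0.24·0.241 + 0.13·0.174 = 0.01645 + 0.05784 + 0.02262 = 0.09691.
P(D | S) = 0.09691 / 0.65 = 0.149092…

0.1491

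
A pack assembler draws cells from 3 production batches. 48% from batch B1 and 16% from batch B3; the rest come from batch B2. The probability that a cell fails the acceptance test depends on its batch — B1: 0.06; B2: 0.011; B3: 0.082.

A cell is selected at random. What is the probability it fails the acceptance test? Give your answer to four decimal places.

P(B2) = 1 − (0.48 + 0.16) = 0.36.
By the law of total probability,
P(F) = P(F|B1)·P(B1) + P(F|B2)·P(B2) + P(F|B3)·P(B3)
      = 0.06·0.48 + 0.011·0.36 + 0.082·0.16
      = 0.0288 + 0.00396 + 0.01312 = 0.04588

P(F) ≈ 0.0459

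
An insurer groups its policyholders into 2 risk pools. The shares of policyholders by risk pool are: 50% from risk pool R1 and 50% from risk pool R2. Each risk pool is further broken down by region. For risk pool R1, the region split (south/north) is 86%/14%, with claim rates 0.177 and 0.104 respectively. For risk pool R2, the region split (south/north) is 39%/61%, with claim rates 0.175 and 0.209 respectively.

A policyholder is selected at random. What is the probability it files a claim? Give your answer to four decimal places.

0.1813

P(C|R1) = 0.86·0.177 + 0.14·0.104 = 0.15222 + 0.01456 = 0.16678
P(C|R2) = 0.39·0.175 + 0.61·0.209 = 0.06825 + 0.12749 = 0.19574
Then overall,
P(C) = 0.5·0.16678 + 0.5·0.19574
      = 0.08339 + 0.09787 = 0.18126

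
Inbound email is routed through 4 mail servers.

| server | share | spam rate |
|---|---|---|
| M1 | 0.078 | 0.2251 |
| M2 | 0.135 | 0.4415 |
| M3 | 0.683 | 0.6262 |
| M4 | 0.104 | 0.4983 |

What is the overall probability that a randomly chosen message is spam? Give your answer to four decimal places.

P(S) = P(S|M1)·P(M1) + P(S|M2)·P(M2) + P(S|M3)·P(M3) + P(S|M4)·P(M4)
      = 0.2251·0.078 + 0.4415·0.135 + 0.6262·0.683 + 0.4983·0.104
      = 0.0175578 + 0.0596025 + 0.4276946 + 0.0518232 = 0.5566781

0.5567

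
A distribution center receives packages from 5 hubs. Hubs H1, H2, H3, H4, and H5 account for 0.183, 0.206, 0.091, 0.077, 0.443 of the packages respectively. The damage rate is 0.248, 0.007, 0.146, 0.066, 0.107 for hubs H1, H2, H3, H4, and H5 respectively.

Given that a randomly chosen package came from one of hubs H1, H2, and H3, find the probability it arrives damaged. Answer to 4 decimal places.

Let S = {H1, H2, H3}.
P(S) = 0.183 + 0.206 + 0.091 = 0.48.
P(D ∩ S) = 0.248·0.183 + 0.007·0.206 + 0.146·0.091 = 0.045384 + 0.001442 + 0.013286 = 0.060112.
P(D | S) = 0.060112 / 0.48 = 0.125233…

0.1252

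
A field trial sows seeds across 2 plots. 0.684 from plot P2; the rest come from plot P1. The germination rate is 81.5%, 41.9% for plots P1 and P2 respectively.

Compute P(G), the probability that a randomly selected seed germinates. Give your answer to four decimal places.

0.5441

P(P1) = 1 − (0.684) = 0.316.
P(G) = P(G|P1)·P(P1) + P(G|P2)·P(P2)
      = 0.815·0.316 + 0.419·0.684
      = 0.25754 + 0.286596 = 0.544136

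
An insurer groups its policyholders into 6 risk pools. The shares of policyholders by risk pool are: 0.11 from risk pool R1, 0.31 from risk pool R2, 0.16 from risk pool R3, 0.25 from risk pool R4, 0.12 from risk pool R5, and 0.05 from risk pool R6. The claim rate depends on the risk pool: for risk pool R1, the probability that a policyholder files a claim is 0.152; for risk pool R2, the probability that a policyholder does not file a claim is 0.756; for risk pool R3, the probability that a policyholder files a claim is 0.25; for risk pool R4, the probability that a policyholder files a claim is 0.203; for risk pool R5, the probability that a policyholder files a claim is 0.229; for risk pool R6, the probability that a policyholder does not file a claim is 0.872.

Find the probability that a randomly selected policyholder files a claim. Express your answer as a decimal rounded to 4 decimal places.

P(C) ≈ 0.2170

P(C|R2) = 1 − 0.756 = 0.244.
P(C|R6) = 1 − 0.872 = 0.128.
Using total probability over the partition,
P(C) = P(C|R1)·P(R1) + P(C|R2)·P(R2) + P(C|R3)·P(R3) + P(C|R4)·P(R4) + P(C|R5)·P(R5) + P(C|R6)·P(R6)
      = 0.152·0.11 + 0.244·0.31 + 0.25·0.16 + 0.203·0.25 + 0.229·0.12 + 0.128·0.05
      = 0.01672 + 0.07564 + 0.04 + 0.05075 + 0.02748 + 0.0064 = 0.21699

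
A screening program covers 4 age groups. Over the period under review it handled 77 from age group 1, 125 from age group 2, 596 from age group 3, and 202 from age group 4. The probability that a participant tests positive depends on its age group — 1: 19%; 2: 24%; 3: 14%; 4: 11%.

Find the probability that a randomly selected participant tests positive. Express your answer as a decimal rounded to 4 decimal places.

Total: 77 + 125 + 596 + 202 = 1000.
P(1) = 77/1000 = 0.077. P(2) = 125/1000 = 0.125. P(3) = 596/1000 = 0.596. P(4) = 202/1000 = 0.202.
By the law of total probability,
P(T) = P(T|1)·P(1) + P(T|2)·P(2) + P(T|3)·P(3) + P(T|4)·P(4)
      = 0.19·0.077 + 0.24·0.125 + 0.14·0.596 + 0.11·0.202
      = 0.01463 + 0.03 + 0.08344 + 0.02222 = 0.15029

P(T) ≈ 0.1503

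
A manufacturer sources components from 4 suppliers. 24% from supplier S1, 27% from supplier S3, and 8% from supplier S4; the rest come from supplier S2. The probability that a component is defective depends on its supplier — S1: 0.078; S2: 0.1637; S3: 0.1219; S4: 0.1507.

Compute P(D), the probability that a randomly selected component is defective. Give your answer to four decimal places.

P(S2) = 1 − (0.24 + 0.27 + 0.08) = 0.41.
Using total probability over the partition,
P(D) = P(D|S1)·P(S1) + P(D|S2)·P(S2) + P(D|S3)·P(S3) + P(D|S4)·P(S4)
      = 0.078·0.24 + 0.1637·0.41 + 0.1219·0.27 + 0.1507·0.08
      = 0.01872 + 0.067117 + 0.032913 + 0.012056 = 0.130806

0.1308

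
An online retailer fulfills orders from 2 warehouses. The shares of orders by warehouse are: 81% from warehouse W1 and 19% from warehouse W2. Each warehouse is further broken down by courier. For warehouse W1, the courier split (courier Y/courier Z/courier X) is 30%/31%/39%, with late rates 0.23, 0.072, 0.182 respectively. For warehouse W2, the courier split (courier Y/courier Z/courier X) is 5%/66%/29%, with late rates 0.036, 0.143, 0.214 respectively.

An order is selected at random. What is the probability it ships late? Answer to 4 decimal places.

P(L) ≈ 0.1615

P(L|W1) = 0.3·0.23 + 0.31·0.072 + 0.39·0.182 = 0.069 + 0.02232 + 0.07098 = 0.1623
P(L|W2) = 0.05·0.036 + 0.66·0.143 + 0.29·0.214 = 0.0018 + 0.09438 + 0.06206 = 0.15824
Then overall,
P(L) = 0.81·0.1623 + 0.19·0.15824
      = 0.131463 + 0.0300656 = 0.1615286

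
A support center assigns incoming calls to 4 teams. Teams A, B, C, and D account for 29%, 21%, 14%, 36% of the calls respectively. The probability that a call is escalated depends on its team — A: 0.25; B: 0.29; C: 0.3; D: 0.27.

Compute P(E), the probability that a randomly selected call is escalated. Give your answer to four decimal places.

P(E) = P(E|A)·P(A) + P(E|B)·P(B) + P(E|C)·P(C) + P(E|D)·P(D)
      = 0.25·0.29 + 0.29·0.21 + 0.3·0.14 + 0.27·0.36
      = 0.0725 + 0.0609 + 0.042 + 0.0972 = 0.2726

0.2726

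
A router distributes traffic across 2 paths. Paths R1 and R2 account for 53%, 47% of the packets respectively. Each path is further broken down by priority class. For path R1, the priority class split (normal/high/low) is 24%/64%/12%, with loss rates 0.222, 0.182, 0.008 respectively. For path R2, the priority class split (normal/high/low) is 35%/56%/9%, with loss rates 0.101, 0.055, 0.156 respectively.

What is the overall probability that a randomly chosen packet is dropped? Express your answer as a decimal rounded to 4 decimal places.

0.1282

P(L|R1) = 0.24·0.222 + 0.64·0.182 + 0.12·0.008 = 0.05328 + 0.11648 + 0.00096 = 0.17072
P(L|R2) = 0.35·0.101 + 0.56·0.055 + 0.09·0.156 = 0.03535 + 0.0308 + 0.01404 = 0.08019
By total probability over the outer partition,
P(L) = 0.53·0.17072 + 0.47·0.08019
      = 0.0904816 + 0.0376893 = 0.1281709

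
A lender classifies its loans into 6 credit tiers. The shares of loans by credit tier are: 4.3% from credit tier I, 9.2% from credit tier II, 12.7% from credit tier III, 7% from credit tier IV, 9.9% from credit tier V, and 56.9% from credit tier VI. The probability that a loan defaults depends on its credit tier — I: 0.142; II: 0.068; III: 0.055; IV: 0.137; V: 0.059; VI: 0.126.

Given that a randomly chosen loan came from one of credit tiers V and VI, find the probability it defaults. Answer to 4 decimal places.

Let S = {V, VI}.
P(S) = 0.099 + 0.569 = 0.668.
P(D ∩ S) = 0.059·0.099 + 0.126·0.569 = 0.005841 + 0.071694 = 0.077535.
P(D | S) = 0.077535 / 0.668 = 0.116070…

P(D|S) ≈ 0.1161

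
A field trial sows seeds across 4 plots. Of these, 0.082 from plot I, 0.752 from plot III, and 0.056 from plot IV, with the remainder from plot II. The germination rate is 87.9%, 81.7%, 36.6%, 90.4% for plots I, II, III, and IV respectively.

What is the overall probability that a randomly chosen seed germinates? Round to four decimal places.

0.4878

P(II) = 1 − (0.082 + 0.752 + 0.056) = 0.11.
P(G) = P(G|I)·P(I) + P(G|II)·P(II) + P(G|III)·P(III) + P(G|IV)·P(IV)
      = 0.879·0.082 + 0.817·0.11 + 0.366·0.752 + 0.904·0.056
      = 0.072078 + 0.08987 + 0.275232 + 0.050624 = 0.487804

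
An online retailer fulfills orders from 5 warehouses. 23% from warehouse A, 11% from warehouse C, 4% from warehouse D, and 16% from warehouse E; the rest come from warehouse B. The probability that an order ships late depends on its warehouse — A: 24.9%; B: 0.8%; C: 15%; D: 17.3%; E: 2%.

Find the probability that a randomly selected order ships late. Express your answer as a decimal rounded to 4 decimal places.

P(B) = 1 − (0.23 + 0.11 + 0.04 + 0.16) = 0.46.
Using total probability over the partition,
P(L) = P(L|A)·P(A) + P(L|B)·P(B) + P(L|C)·P(C) + P(L|D)·P(D) + P(L|E)·P(E)
      = 0.249·0.23 + 0.008·0.46 + 0.15·0.11 + 0.173·0.04 + 0.02·0.16
      = 0.05727 + 0.00368 + 0.0165 + 0.00692 + 0.0032 = 0.08757

0.0876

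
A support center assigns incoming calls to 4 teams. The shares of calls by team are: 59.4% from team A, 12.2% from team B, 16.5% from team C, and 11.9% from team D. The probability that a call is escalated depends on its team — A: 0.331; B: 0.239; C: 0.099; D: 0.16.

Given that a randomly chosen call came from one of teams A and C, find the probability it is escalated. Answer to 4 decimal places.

Let S = {A, C}.
P(S) = 0.594 + 0.165 = 0.759.
P(E ∩ S) = 0.331·0.594 + 0.099·0.165 = 0.196614 + 0.016335 = 0.212949.
P(E | S) = 0.212949 / 0.759 = 0.280565…

0.2806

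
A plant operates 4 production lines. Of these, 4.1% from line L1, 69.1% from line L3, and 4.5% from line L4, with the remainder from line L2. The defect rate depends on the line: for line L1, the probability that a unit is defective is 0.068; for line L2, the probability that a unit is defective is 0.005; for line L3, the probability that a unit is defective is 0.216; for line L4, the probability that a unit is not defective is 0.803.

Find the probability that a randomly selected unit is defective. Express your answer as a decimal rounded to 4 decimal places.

P(D) ≈ 0.1620

P(L2) = 1 − (0.041 + 0.691 + 0.045) = 0.223.
P(D|L4) = 1 − 0.803 = 0.197.
P(D) = P(D|L1)·P(L1) + P(D|L2)·P(L2) + P(D|L3)·P(L3) + P(D|L4)·P(L4)
      = 0.068·0.041 + 0.005·0.223 + 0.216·0.691 + 0.197·0.045
      = 0.002788 + 0.001115 + 0.149256 + 0.008865 = 0.162024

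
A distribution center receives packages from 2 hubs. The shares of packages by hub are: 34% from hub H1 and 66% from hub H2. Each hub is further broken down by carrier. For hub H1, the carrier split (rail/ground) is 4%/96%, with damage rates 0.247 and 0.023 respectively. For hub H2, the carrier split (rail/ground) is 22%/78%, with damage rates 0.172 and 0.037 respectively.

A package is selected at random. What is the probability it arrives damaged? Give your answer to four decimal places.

P(D|H1) = 0.04·0.247 + 0.96·0.023 = 0.00988 + 0.02208 = 0.03196
P(D|H2) = 0.22·0.172 + 0.78·0.037 = 0.03784 + 0.02886 = 0.0667
Then overall,
P(D) = 0.34·0.03196 + 0.66·0.0667
      = 0.0108664 + 0.044022 = 0.0548884

0.0549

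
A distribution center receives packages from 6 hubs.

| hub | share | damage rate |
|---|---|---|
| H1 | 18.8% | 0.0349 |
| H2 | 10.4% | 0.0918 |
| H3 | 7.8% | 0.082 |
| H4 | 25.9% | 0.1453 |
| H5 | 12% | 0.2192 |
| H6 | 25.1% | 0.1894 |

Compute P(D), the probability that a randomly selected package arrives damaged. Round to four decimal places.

By the law of total probability,
P(D) = P(D|H1)·P(H1) + P(D|H2)·P(H2) + P(D|H3)·P(H3) + P(D|H4)·P(H4) + P(D|H5)·P(H5) + P(D|H6)·P(H6)
      = 0.0349·0.188 + 0.0918·0.104 + 0.082·0.078 + 0.1453·0.259 + 0.2192·0.12 + 0.1894·0.251
      = 0.0065612 + 0.0095472 + 0.006396 + 0.0376327 + 0.026304 + 0.0475394 = 0.1339805

0.1340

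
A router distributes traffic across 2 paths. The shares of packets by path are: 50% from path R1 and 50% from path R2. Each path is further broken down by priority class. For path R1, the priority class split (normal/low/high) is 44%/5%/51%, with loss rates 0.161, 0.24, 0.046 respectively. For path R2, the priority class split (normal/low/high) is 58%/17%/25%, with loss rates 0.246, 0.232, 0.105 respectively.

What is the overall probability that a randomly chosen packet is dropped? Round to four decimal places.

P(L|R1) = 0.44·0.161 + 0.05·0.24 + 0.51·0.046 = 0.07084 + 0.012 + 0.02346 = 0.1063
P(L|R2) = 0.58·0.246 + 0.17·0.232 + 0.25·0.105 = 0.14268 + 0.03944 + 0.02625 = 0.20837
By total probability over the outer partition,
P(L) = 0.5·0.1063 + 0.5·0.20837
      = 0.05315 + 0.104185 = 0.157335

0.1573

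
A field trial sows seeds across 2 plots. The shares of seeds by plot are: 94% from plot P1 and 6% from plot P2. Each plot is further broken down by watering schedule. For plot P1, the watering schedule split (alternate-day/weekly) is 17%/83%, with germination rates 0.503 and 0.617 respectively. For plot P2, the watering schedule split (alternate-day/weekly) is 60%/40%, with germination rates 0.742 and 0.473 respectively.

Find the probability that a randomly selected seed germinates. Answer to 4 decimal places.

P(G|P1) = 0.17·0.503 + 0.83·0.617 = 0.08551 + 0.51211 = 0.59762
P(G|P2) = 0.6·0.742 + 0.4·0.473 = 0.4452 + 0.1892 = 0.6344
Then overall,
P(G) = 0.94·0.59762 + 0.06·0.6344
      = 0.5617628 + 0.038064 = 0.5998268

P(G) ≈ 0.5998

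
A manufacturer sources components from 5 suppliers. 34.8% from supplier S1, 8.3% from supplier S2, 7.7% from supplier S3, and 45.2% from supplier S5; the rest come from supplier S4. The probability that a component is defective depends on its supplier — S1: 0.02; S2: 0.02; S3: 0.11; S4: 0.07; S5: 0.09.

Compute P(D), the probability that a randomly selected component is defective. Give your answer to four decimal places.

P(S4) = 1 − (0.348 + 0.083 + 0.077 + 0.452) = 0.04.
P(D) = P(D|S1)·P(S1) + P(D|S2)·P(S2) + P(D|S3)·P(S3) + P(D|S4)·P(S4) + P(D|S5)·P(S5)
      = 0.02·0.348 + 0.02·0.083 + 0.11·0.077 + 0.07·0.04 + 0.09·0.452
      = 0.00696 + 0.00166 + 0.00847 + 0.0028 + 0.04068 = 0.06057

0.0606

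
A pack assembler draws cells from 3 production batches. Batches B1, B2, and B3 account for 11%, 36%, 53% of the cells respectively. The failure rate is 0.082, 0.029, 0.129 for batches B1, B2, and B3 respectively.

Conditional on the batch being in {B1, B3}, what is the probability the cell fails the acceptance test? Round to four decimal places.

0.1209

Let S = {B1, B3}.
P(S) = 0.11 + 0.53 = 0.64.
P(F ∩ S) = 0.082·0.11 + 0.129·0.53 = 0.00902 + 0.06837 = 0.07739.
P(F | S) = 0.07739 / 0.64 = 0.120922…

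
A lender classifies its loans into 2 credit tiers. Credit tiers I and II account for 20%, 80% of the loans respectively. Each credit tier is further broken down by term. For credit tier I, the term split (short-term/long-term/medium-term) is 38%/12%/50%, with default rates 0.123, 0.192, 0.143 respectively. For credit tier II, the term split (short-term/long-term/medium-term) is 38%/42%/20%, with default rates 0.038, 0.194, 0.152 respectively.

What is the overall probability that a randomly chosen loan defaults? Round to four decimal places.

0.1293

P(D|I) = 0.38·0.123 + 0.12·0.192 + 0.5·0.143 = 0.04674 + 0.02304 + 0.0715 = 0.14128
P(D|II) = 0.38·0.038 + 0.42·0.194 + 0.2·0.152 = 0.01444 + 0.08148 + 0.0304 = 0.12632
By total probability over the outer partition,
P(D) = 0.2·0.14128 + 0.8·0.12632
      = 0.028256 + 0.101056 = 0.129312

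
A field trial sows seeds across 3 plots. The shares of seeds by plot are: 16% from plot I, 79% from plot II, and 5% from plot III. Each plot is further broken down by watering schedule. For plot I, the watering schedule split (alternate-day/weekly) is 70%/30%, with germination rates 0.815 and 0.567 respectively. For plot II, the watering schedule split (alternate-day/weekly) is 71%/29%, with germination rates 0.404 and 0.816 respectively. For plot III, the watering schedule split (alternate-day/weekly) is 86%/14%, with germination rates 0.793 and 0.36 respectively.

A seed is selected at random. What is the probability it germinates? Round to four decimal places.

P(G) ≈ 0.5687

P(G|I) = 0.7·0.815 + 0.3·0.567 = 0.5705 + 0.1701 = 0.7406
P(G|II) = 0.71·0.404 + 0.29·0.816 = 0.28684 + 0.23664 = 0.52348
P(G|III) = 0.86·0.793 + 0.14·0.36 = 0.68198 + 0.0504 = 0.73238
By total probability over the outer partition,
P(G) = 0.16·0.7406 + 0.79·0.52348 + 0.05·0.73238
      = 0.118496 + 0.4135492 + 0.036619 = 0.5686642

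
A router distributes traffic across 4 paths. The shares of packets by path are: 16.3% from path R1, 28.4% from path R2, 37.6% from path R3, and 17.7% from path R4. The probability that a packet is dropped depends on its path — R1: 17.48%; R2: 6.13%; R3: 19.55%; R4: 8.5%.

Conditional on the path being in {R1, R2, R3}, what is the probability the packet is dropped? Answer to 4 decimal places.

Let S = {R1, R2, R3}.
P(S) = 0.163 + 0.284 + 0.376 = 0.823.
P(L ∩ S) = 0.1748·0.163 + 0.0613·0.284 + 0.1955·0.376 = 0.0284924 + 0.0174092 + 0.073508 = 0.1194096.
P(L | S) = 0.1194096 / 0.823 = 0.145091…

P(L|S) ≈ 0.1451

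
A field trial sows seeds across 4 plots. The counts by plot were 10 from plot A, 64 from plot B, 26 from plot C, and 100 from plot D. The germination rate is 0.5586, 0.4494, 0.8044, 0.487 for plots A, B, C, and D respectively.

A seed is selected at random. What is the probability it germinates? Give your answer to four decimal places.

Total: 10 + 64 + 26 + 100 = 200.
P(A) = 10/200 = 0.05. P(B) = 64/200 = 0.32. P(C) = 26/200 = 0.13. P(D) = 100/200 = 0.5.
P(G) = P(G|A)·P(A) + P(G|B)·P(B) + P(G|C)·P(C) + P(G|D)·P(D)
      = 0.5586·0.05 + 0.4494·0.32 + 0.8044·0.13 + 0.487·0.5
      = 0.02793 + 0.143808 + 0.104572 + 0.2435 = 0.51981

0.5198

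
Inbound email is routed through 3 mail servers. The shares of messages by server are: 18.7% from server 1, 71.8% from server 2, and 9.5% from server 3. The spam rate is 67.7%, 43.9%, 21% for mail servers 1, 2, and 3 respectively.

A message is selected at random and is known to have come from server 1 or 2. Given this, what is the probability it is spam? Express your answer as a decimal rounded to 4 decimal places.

P(S|J) ≈ 0.4882

Let J = {1, 2}.
P(J) = 0.187 + 0.718 = 0.905.
P(S ∩ J) = 0.677·0.187 + 0.439·0.718 = 0.126599 + 0.315202 = 0.441801.
P(S | J) = 0.441801 / 0.905 = 0.488178…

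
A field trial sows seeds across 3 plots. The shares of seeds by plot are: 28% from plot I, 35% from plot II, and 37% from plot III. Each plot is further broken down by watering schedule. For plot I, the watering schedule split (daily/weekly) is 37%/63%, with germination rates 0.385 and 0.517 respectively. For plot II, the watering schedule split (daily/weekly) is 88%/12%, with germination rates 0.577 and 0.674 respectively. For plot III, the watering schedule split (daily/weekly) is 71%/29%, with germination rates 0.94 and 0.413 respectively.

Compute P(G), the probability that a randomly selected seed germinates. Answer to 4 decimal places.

P(G) ≈ 0.6284

P(G|I) = 0.37·0.385 + 0.63·0.517 = 0.14245 + 0.32571 = 0.46816
P(G|II) = 0.88·0.577 + 0.12·0.674 = 0.50776 + 0.08088 = 0.58864
P(G|III) = 0.71·0.94 + 0.29·0.413 = 0.6674 + 0.11977 = 0.78717
Then overall,
P(G) = 0.28·0.46816 + 0.35·0.58864 + 0.37·0.78717
      = 0.1310848 + 0.206024 + 0.2912529 = 0.6283617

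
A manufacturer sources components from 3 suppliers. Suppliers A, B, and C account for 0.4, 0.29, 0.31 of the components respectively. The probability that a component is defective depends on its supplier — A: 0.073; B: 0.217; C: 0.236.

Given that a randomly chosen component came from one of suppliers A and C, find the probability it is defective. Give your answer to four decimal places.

P(D|S) ≈ 0.1442

Let S = {A, C}.
P(S) = 0.4 + 0.31 = 0.71.
P(D ∩ S) = 0.073·0.4 + 0.236·0.31 = 0.0292 + 0.07316 = 0.10236.
P(D | S) = 0.10236 / 0.71 = 0.144169…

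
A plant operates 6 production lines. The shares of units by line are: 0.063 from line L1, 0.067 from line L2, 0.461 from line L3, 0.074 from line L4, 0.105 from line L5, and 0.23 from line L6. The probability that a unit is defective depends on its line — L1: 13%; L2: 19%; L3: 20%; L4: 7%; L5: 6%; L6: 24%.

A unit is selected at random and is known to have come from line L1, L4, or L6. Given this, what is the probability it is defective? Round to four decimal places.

0.1868

Let S = {L1, L4, L6}.
P(S) = 0.063 + 0.074 + 0.23 = 0.367.
P(D ∩ S) = 0.13·0.063 + 0.07·0.074 + 0.24·0.23 = 0.00819 + 0.00518 + 0.0552 = 0.06857.
P(D | S) = 0.06857 / 0.367 = 0.186839…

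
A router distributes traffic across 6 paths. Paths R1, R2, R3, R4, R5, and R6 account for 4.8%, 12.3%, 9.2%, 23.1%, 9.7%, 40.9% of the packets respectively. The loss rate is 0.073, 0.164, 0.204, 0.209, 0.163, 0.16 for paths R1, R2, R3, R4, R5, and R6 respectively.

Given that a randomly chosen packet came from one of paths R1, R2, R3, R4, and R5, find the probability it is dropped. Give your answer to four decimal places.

0.1803

Let S = {R1, R2, R3, R4, R5}.
P(S) = 0.048 + 0.123 + 0.092 + 0.231 + 0.097 = 0.591.
P(L ∩ S) = 0.073·0.048 + 0.164·0.123 + 0.204·0.092 + 0.209·0.231 + 0.163·0.097 = 0.003504 + 0.020172 + 0.018768 + 0.048279 + 0.015811 = 0.106534.
P(L | S) = 0.106534 / 0.591 = 0.180261…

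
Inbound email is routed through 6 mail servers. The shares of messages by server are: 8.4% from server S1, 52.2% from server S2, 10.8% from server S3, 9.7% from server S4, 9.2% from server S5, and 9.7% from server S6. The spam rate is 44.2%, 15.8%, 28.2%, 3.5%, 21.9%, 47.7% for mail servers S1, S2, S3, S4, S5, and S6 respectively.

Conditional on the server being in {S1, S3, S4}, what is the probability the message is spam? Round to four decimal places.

0.2456

Let J = {S1, S3, S4}.
P(J) = 0.084 + 0.108 + 0.097 = 0.289.
P(S ∩ J) = 0.442·0.084 + 0.282·0.108 + 0.035·0.097 = 0.037128 + 0.030456 + 0.003395 = 0.070979.
P(S | J) = 0.070979 / 0.289 = 0.245602…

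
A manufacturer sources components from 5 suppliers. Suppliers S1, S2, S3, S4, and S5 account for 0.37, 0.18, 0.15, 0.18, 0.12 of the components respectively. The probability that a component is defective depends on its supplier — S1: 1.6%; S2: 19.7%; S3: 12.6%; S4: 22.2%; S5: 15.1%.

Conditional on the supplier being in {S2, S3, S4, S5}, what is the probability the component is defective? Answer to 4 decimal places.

0.1785

Let S = {S2, S3, S4, S5}.
P(S) = 0.18 + 0.15 + 0.18 + 0.12 = 0.63.
P(D ∩ S) = 0.197·0.18 + 0.126·0.15 + 0.222·0.18 + 0.151·0.12 = 0.03546 + 0.0189 + 0.03996 + 0.01812 = 0.11244.
P(D | S) = 0.11244 / 0.63 = 0.178476…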